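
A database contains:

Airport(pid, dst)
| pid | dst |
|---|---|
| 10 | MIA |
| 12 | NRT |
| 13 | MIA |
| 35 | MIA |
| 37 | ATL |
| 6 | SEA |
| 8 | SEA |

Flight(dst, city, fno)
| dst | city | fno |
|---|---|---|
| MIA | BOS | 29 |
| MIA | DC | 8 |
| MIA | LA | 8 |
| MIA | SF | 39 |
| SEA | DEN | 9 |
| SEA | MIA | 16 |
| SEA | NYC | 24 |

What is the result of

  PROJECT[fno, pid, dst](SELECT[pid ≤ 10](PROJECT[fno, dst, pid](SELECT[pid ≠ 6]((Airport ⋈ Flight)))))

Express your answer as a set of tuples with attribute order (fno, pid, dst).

{(16, 8, SEA), (24, 8, SEA), (29, 10, MIA), (39, 10, MIA), (8, 10, MIA), (9, 8, SEA)}

Natural join on dst: {(10, MIA, BOS, 29), (10, MIA, DC, 8), (10, MIA, LA, 8), (10, MIA, SF, 39), (13, MIA, BOS, 29), (13, MIA, DC, 8), (13, MIA, LA, 8), (13, MIA, SF, 39), (35, MIA, BOS, 29), (35, MIA, DC, 8), (35, MIA, LA, 8), (35, MIA, SF, 39), (6, SEA, DEN, 9), (6, SEA, MIA, 16), (6, SEA, NYC, 24), (8, SEA, DEN, 9), (8, SEA, MIA, 16), (8, SEA, NYC, 24)}
σ[pid ≠ 6]: keep tuples satisfying pid ≠ 6 → {(10, MIA, BOS, 29), (10, MIA, DC, 8), (10, MIA, LA, 8), (10, MIA, SF, 39), (13, MIA, BOS, 29), (13, MIA, DC, 8), (13, MIA, LA, 8), (13, MIA, SF, 39), (35, MIA, BOS, 29), (35, MIA, DC, 8), (35, MIA, LA, 8), (35, MIA, SF, 39), (8, SEA, DEN, 9), (8, SEA, MIA, 16), (8, SEA, NYC, 24)}
Projecting to fno, dst, pid (3 duplicate(s) eliminated): {(16, SEA, 8), (24, SEA, 8), (29, MIA, 10), (29, MIA, 13), (29, MIA, 35), (39, MIA, 10), (39, MIA, 13), (39, MIA, 35), (8, MIA, 10), (8, MIA, 13), (8, MIA, 35), (9, SEA, 8)}
σ[pid ≤ 10]: keep tuples satisfying pid ≤ 10 → {(16, SEA, 8), (24, SEA, 8), (29, MIA, 10), (39, MIA, 10), (8, MIA, 10), (9, SEA, 8)}
Projecting to fno, pid, dst: {(16, 8, SEA), (24, 8, SEA), (29, 10, MIA), (39, 10, MIA), (8, 10, MIA), (9, 8, SEA)}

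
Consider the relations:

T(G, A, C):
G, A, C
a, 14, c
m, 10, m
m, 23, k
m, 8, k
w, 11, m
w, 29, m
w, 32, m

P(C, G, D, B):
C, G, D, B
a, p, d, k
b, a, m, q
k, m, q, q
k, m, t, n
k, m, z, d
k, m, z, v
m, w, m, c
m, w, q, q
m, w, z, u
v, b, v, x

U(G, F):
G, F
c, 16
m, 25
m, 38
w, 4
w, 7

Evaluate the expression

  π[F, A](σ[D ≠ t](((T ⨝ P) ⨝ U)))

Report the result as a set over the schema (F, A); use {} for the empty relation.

T ⋈ P (natural join on G, C): {(m, 23, k, q, q), (m, 23, k, t, n), (m, 23, k, z, d), (m, 23, k, z, v), (m, 8, k, q, q), (m, 8, k, t, n), (m, 8, k, z, d), (m, 8, k, z, v), (w, 11, m, m, c), (w, 11, m, q, q), (w, 11, m, z, u), (w, 29, m, m, c), (w, 29, m, q, q), (w, 29, m, z, u), (w, 32, m, m, c), (w, 32, m, q, q), (w, 32, m, z, u)}
(T ⨝ P) ⋈ U (natural join on G): {(m, 23, k, q, q, 25), (m, 23, k, q, q, 38), (m, 23, k, t, n, 25), (m, 23, k, t, n, 38), (m, 23, k, z, d, 25), (m, 23, k, z, d, 38), (m, 23, k, z, v, 25), (m, 23, k, z, v, 38), (m, 8, k, q, q, 25), (m, 8, k, q, q, 38), (m, 8, k, t, n, 25), (m, 8, k, t, n, 38), (m, 8, k, z, d, 25), (m, 8, k, z, d, 38), (m, 8, k, z, v, 25), (m, 8, k, z, v, 38), (w, 11, m, m, c, 4), (w, 11, m, m, c, 7), (w, 11, m, q, q, 4), (w, 11, m, q, q, 7), (w, 11, m, z, u, 4), (w, 11, m, z, u, 7), (w, 29, m, m, c, 4), (w, 29, m, m, c, 7), (w, 29, m, q, q, 4), (w, 29, m, q, q, 7), (w, 29, m, z, u, 4), (w, 29, m, z, u, 7), (w, 32, m, m, c, 4), (w, 32, m, m, c, 7), (w, 32, m, q, q, 4), (w, 32, m, q, q, 7), (w, 32, m, z, u, 4), (w, 32, m, z, u, 7)}
Filtering on D ≠ t leaves {(m, 23, k, q, q, 25), (m, 23, k, q, q, 38), (m, 23, k, z, d, 25), (m, 23, k, z, d, 38), (m, 23, k, z, v, 25), (m, 23, k, z, v, 38), (m, 8, k, q, q, 25), (m, 8, k, q, q, 38), (m, 8, k, z, d, 25), (m, 8, k, z, d, 38), (m, 8, k, z, v, 25), (m, 8, k, z, v, 38), (w, 11, m, m, c, 4), (w, 11, m, m, c, 7), (w, 11, m, q, q, 4), (w, 11, m, q, q, 7), (w, 11, m, z, u, 4), (w, 11, m, z, u, 7), (w, 29, m, m, c, 4), (w, 29, m, m, c, 7), (w, 29, m, q, q, 4), (w, 29, m, q, q, 7), (w, 29, m, z, u, 4), (w, 29, m, z, u, 7), (w, 32, m, m, c, 4), (w, 32, m, m, c, 7), (w, 32, m, q, q, 4), (w, 32, m, q, q, 7), (w, 32, m, z, u, 4), (w, 32, m, z, u, 7)}.
π[F, A]: project onto (F, A) (20 duplicate(s) eliminated) → {(25, 23), (25, 8), (38, 23), (38, 8), (4, 11), (4, 29), (4, 32), (7, 11), (7, 29), (7, 32)}

{(25, 23), (25, 8), (38, 23), (38, 8), (4, 11), (4, 29), (4, 32), (7, 11), (7, 29), (7, 32)}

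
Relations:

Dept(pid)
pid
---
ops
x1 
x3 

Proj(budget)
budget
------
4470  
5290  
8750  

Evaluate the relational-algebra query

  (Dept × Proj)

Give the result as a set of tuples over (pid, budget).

{(ops, 4470), (ops, 5290), (ops, 8750), (x1, 4470), (x1, 5290), (x1, 8750), (x3, 4470), (x3, 5290), (x3, 8750)}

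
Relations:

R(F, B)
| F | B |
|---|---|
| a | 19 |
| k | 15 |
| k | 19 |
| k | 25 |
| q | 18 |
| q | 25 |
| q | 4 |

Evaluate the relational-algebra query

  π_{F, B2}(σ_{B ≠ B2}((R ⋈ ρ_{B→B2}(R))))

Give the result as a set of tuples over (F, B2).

ρ[B→B2]: schema becomes (F, B2); tuples unchanged.
R ⋈ ρ_{B→B2}(R) (natural join on F): {(a, 19, 19), (k, 15, 15), (k, 15, 19), (k, 15, 25), (k, 19, 15), (k, 19, 19), (k, 19, 25), (k, 25, 15), (k, 25, 19), (k, 25, 25), (q, 18, 18), (q, 18, 25), (q, 18, 4), (q, 25, 18), (q, 25, 25), (q, 25, 4), (q, 4, 18), (q, 4, 25), (q, 4, 4)}
Selection B ≠ B2: {(k, 15, 19), (k, 15, 25), (k, 19, 15), (k, 19, 25), (k, 25, 15), (k, 25, 19), (q, 18, 25), (q, 18, 4), (q, 25, 18), (q, 25, 4), (q, 4, 18), (q, 4, 25)}
Projecting to F, B2 (6 duplicate(s) eliminated): {(k, 15), (k, 19), (k, 25), (q, 18), (q, 25), (q, 4)}

{(k, 15), (k, 19), (k, 25), (q, 18), (q, 25), (q, 4)}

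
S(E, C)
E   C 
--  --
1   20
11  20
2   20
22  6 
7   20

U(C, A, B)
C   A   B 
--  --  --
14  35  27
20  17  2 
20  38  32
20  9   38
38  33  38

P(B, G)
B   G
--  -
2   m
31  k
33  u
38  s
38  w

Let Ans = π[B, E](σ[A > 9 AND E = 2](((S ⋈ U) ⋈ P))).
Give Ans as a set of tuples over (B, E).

Natural join on C: {(1, 20, 17, 2), (1, 20, 38, 32), (1, 20, 9, 38), (11, 20, 17, 2), (11, 20, 38, 32), (11, 20, 9, 38), (2, 20, 17, 2), (2, 20, 38, 32), (2, 20, 9, 38), (7, 20, 17, 2), (7, 20, 38, 32), (7, 20, 9, 38)}
Natural join on B: {(1, 20, 17, 2, m), (1, 20, 9, 38, s), (1, 20, 9, 38, w), (11, 20, 17, 2, m), (11, 20, 9, 38, s), (11, 20, 9, 38, w), (2, 20, 17, 2, m), (2, 20, 9, 38, s), (2, 20, 9, 38, w), (7, 20, 17, 2, m), (7, 20, 9, 38, s), (7, 20, 9, 38, w)}
Apply σ_{A > 9 AND E = 2}; surviving tuples: {(2, 20, 17, 2, m)}
Keep only column(s) B, E: {(2, 2)}

{(2, 2)}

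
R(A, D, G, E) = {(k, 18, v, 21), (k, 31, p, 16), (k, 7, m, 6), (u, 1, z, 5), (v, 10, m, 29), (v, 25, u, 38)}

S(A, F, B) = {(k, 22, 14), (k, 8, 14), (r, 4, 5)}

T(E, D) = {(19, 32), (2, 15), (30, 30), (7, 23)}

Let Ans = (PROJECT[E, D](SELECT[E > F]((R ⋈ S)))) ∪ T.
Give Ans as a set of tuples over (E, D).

Natural join on A: {(k, 18, v, 21, 22, 14), (k, 18, v, 21, 8, 14), (k, 31, p, 16, 22, 14), (k, 31, p, 16, 8, 14), (k, 7, m, 6, 22, 14), (k, 7, m, 6, 8, 14)}
Apply σ_{E > F}; surviving tuples: {(k, 18, v, 21, 8, 14), (k, 31, p, 16, 8, 14)}
π_{E, D} gives {(16, 31), (21, 18)}.
Set union of the two operands is {(16, 31), (19, 32), (2, 15), (21, 18), (30, 30), (7, 23)}.

{(16, 31), (19, 32), (2, 15), (21, 18), (30, 30), (7, 23)}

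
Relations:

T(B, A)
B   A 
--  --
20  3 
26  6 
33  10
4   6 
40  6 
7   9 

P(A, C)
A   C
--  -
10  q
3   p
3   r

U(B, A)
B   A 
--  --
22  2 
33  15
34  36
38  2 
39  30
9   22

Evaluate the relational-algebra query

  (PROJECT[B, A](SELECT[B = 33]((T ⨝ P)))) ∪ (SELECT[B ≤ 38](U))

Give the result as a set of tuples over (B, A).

{(22, 2), (33, 10), (33, 15), (34, 36), (38, 2), (9, 22)}

Joining T and P on A yields {(20, 3, p), (20, 3, r), (33, 10, q)}.
σ[B = 33]: keep tuples satisfying B = 33 → {(33, 10, q)}
π_{B, A} gives {(33, 10)}.
σ[B ≤ 38]: keep tuples satisfying B ≤ 38 → {(22, 2), (33, 15), (34, 36), (38, 2), (9, 22)}
Set union of the two operands is {(22, 2), (33, 10), (33, 15), (34, 36), (38, 2), (9, 22)}.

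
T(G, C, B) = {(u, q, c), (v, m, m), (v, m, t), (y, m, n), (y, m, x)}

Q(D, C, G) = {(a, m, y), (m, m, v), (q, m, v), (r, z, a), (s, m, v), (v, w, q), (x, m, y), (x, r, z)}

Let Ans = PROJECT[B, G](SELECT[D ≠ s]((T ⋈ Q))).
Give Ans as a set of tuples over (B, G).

{(m, v), (n, y), (t, v), (x, y)}

Natural join on G, C: {(v, m, m, m), (v, m, m, q), (v, m, m, s), (v, m, t, m), (v, m, t, q), (v, m, t, s), (y, m, n, a), (y, m, n, x), (y, m, x, a), (y, m, x, x)}
Filtering on D ≠ s leaves {(v, m, m, m), (v, m, m, q), (v, m, t, m), (v, m, t, q), (y, m, n, a), (y, m, n, x), (y, m, x, a), (y, m, x, x)}.
Keep only column(s) B, G (4 duplicate(s) eliminated): {(m, v), (n, y), (t, v), (x, y)}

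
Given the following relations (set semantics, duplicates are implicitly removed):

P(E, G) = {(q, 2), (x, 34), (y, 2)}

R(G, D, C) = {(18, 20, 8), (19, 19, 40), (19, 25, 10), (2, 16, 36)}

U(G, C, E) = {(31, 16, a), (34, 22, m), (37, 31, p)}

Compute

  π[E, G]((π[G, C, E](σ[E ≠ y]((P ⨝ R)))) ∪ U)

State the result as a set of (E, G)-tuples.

{(a, 31), (m, 34), (p, 37), (q, 2)}

P ⋈ R (natural join on G): {(q, 2, 16, 36), (y, 2, 16, 36)}
Selection E ≠ y: {(q, 2, 16, 36)}
Projecting to G, C, E: {(2, 36, q)}
Taking the union: {(2, 36, q), (31, 16, a), (34, 22, m), (37, 31, p)}
Projecting to E, G: {(a, 31), (m, 34), (p, 37), (q, 2)}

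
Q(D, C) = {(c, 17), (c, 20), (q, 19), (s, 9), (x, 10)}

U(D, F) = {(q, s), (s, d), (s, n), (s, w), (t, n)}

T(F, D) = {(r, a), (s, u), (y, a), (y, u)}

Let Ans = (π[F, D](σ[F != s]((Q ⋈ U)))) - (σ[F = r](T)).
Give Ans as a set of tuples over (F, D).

{(d, s), (n, s), (w, s)}

Natural join on D: {(q, 19, s), (s, 9, d), (s, 9, n), (s, 9, w)}
σ[F != s]: keep tuples satisfying F != s → {(s, 9, d), (s, 9, n), (s, 9, w)}
π[F, D]: project onto (F, D) → {(d, s), (n, s), (w, s)}
σ[F = r]: keep tuples satisfying F = r → {(r, a)}
Set difference of the two operands is {(d, s), (n, s), (w, s)}.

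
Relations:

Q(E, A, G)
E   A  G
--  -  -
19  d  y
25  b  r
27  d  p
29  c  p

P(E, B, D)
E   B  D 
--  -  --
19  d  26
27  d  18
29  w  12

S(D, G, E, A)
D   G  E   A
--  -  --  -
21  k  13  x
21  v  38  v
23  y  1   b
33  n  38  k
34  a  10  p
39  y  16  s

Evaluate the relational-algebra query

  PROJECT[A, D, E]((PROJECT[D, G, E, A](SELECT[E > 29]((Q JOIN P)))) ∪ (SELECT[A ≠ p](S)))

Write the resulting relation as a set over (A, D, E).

{(b, 23, 1), (k, 33, 38), (s, 39, 16), (v, 21, 38), (x, 21, 13)}

Natural join on E: {(19, d, y, d, 26), (27, d, p, d, 18), (29, c, p, w, 12)}
σ[E > 29]: keep tuples satisfying E > 29 → {}
Keep only column(s) D, G, E, A: {}
σ[A ≠ p]: keep tuples satisfying A ≠ p → {(21, k, 13, x), (21, v, 38, v), (23, y, 1, b), (33, n, 38, k), (39, y, 16, s)}
Taking the union: {(21, k, 13, x), (21, v, 38, v), (23, y, 1, b), (33, n, 38, k), (39, y, 16, s)}
Keep only column(s) A, D, E: {(b, 23, 1), (k, 33, 38), (s, 39, 16), (v, 21, 38), (x, 21, 13)}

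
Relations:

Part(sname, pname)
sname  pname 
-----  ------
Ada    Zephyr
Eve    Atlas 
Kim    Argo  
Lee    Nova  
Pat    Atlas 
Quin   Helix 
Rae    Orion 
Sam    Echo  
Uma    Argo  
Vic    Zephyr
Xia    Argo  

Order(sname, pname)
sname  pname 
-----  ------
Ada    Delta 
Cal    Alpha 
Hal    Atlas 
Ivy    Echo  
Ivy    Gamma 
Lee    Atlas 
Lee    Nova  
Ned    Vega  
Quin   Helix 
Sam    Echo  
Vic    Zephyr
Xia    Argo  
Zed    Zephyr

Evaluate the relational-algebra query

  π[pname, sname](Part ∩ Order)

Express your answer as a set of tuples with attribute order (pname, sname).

Intersection: {(Ada, Zephyr), (Eve, Atlas), (Kim, Argo), (Lee, Nova), (Pat, Atlas), (Quin, Helix), (Rae, Orion), (Sam, Echo), (Uma, Argo), (Vic, Zephyr), (Xia, Argo)} with {(Ada, Delta), (Cal, Alpha), (Hal, Atlas), (Ivy, Echo), (Ivy, Gamma), (Lee, Atlas), (Lee, Nova), (Ned, Vega), (Quin, Helix), (Sam, Echo), (Vic, Zephyr), (Xia, Argo), (Zed, Zephyr)} → {(Lee, Nova), (Quin, Helix), (Sam, Echo), (Vic, Zephyr), (Xia, Argo)}
Projecting to pname, sname: {(Argo, Xia), (Echo, Sam), (Helix, Quin), (Nova, Lee), (Zephyr, Vic)}

{(Argo, Xia), (Echo, Sam), (Helix, Quin), (Nova, Lee), (Zephyr, Vic)}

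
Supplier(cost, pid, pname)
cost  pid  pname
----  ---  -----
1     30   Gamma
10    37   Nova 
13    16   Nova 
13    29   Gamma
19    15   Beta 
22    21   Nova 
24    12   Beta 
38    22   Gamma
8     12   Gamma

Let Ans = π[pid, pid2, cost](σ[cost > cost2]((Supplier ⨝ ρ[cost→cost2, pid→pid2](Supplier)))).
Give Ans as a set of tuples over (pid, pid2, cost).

{(12, 15, 24), (12, 30, 8), (16, 37, 13), (21, 16, 22), (21, 37, 22), (22, 12, 38), (22, 29, 38), (22, 30, 38), (29, 12, 13), (29, 30, 13)}

ρ[cost→cost2, pid→pid2]: schema becomes (cost2, pid2, pname); tuples unchanged.
Supplier ⋈ ρ[cost→cost2, pid→pid2](Supplier) (natural join on pname): {(1, 30, Gamma, 1, 30), (1, 30, Gamma, 13, 29), (1, 30, Gamma, 38, 22), (1, 30, Gamma, 8, 12), (10, 37, Nova, 10, 37), (10, 37, Nova, 13, 16), (10, 37, Nova, 22, 21), (13, 16, Nova, 10, 37), (13, 16, Nova, 13, 16), (13, 16, Nova, 22, 21), (13, 29, Gamma, 1, 30), (13, 29, Gamma, 13, 29), (13, 29, Gamma, 38, 22), (13, 29, Gamma, 8, 12), (19, 15, Beta, 19, 15), (19, 15, Beta, 24, 12), (22, 21, Nova, 10, 37), (22, 21, Nova, 13, 16), (22, 21, Nova, 22, 21), (24, 12, Beta, 19, 15), (24, 12, Beta, 24, 12), (38, 22, Gamma, 1, 30), (38, 22, Gamma, 13, 29), (38, 22, Gamma, 38, 22), (38, 22, Gamma, 8, 12), (8, 12, Gamma, 1, 30), (8, 12, Gamma, 13, 29), (8, 12, Gamma, 38, 22), (8, 12, Gamma, 8, 12)}
Filtering on cost > cost2 leaves {(13, 16, Nova, 10, 37), (13, 29, Gamma, 1, 30), (13, 29, Gamma, 8, 12), (22, 21, Nova, 10, 37), (22, 21, Nova, 13, 16), (24, 12, Beta, 19, 15), (38, 22, Gamma, 1, 30), (38, 22, Gamma, 13, 29), (38, 22, Gamma, 8, 12), (8, 12, Gamma, 1, 30)}.
Keep only column(s) pid, pid2, cost: {(12, 15, 24), (12, 30, 8), (16, 37, 13), (21, 16, 22), (21, 37, 22), (22, 12, 38), (22, 29, 38), (22, 30, 38), (29, 12, 13), (29, 30, 13)}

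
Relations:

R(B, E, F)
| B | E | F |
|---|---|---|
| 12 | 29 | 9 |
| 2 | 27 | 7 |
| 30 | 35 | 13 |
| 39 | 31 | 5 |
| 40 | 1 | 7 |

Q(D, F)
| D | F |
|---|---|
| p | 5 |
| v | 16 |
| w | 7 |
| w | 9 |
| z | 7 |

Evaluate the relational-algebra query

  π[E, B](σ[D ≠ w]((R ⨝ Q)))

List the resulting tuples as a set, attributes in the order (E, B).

{(1, 40), (27, 2), (31, 39)}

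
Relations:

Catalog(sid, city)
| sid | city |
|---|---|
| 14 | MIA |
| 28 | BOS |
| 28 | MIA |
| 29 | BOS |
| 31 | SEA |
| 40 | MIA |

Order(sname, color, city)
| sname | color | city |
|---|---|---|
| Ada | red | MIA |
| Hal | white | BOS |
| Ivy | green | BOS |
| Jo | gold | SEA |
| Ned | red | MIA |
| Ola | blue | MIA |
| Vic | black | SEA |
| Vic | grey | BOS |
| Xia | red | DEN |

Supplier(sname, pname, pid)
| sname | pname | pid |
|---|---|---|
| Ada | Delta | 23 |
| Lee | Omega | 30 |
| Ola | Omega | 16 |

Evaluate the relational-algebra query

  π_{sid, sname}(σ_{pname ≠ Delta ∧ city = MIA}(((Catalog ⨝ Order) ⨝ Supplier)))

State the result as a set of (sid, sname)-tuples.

Catalog ⋈ Order (natural join on city): {(14, MIA, Ada, red), (14, MIA, Ned, red), (14, MIA, Ola, blue), (28, BOS, Hal, white), (28, BOS, Ivy, green), (28, BOS, Vic, grey), (28, MIA, Ada, red), (28, MIA, Ned, red), (28, MIA, Ola, blue), (29, BOS, Hal, white), (29, BOS, Ivy, green), (29, BOS, Vic, grey), (31, SEA, Jo, gold), (31, SEA, Vic, black), (40, MIA, Ada, red), (40, MIA, Ned, red), (40, MIA, Ola, blue)}
(Catalog ⨝ Order) ⋈ Supplier (natural join on sname): {(14, MIA, Ada, red, Delta, 23), (14, MIA, Ola, blue, Omega, 16), (28, MIA, Ada, red, Delta, 23), (28, MIA, Ola, blue, Omega, 16), (40, MIA, Ada, red, Delta, 23), (40, MIA, Ola, blue, Omega, 16)}
Apply σ_{pname ≠ Delta ∧ city = MIA}; surviving tuples: {(14, MIA, Ola, blue, Omega, 16), (28, MIA, Ola, blue, Omega, 16), (40, MIA, Ola, blue, Omega, 16)}
Projecting to sid, sname: {(14, Ola), (28, Ola), (40, Ola)}

{(14, Ola), (28, Ola), (40, Ola)}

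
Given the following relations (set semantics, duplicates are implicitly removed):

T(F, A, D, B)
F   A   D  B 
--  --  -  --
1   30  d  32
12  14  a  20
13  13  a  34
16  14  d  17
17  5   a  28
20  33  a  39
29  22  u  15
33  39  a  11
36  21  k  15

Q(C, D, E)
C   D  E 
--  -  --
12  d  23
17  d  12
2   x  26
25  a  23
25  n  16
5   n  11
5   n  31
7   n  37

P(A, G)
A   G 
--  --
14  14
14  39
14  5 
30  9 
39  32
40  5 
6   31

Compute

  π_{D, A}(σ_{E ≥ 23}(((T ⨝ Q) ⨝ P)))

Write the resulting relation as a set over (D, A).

Joining T and Q on D yields {(1, 30, d, 32, 12, 23), (1, 30, d, 32, 17, 12), (12, 14, a, 20, 25, 23), (13, 13, a, 34, 25, 23), (16, 14, d, 17, 12, 23), (16, 14, d, 17, 17, 12), (17, 5, a, 28, 25, 23), (20, 33, a, 39, 25, 23), (33, 39, a, 11, 25, 23)}.
Joining (T ⨝ Q) and P on A yields {(1, 30, d, 32, 12, 23, 9), (1, 30, d, 32, 17, 12, 9), (12, 14, a, 20, 25, 23, 14), (12, 14, a, 20, 25, 23, 39), (12, 14, a, 20, 25, 23, 5), (16, 14, d, 17, 12, 23, 14), (16, 14, d, 17, 12, 23, 39), (16, 14, d, 17, 12, 23, 5), (16, 14, d, 17, 17, 12, 14), (16, 14, d, 17, 17, 12, 39), (16, 14, d, 17, 17, 12, 5), (33, 39, a, 11, 25, 23, 32)}.
σ[E ≥ 23]: keep tuples satisfying E ≥ 23 → {(1, 30, d, 32, 12, 23, 9), (12, 14, a, 20, 25, 23, 14), (12, 14, a, 20, 25, 23, 39), (12, 14, a, 20, 25, 23, 5), (16, 14, d, 17, 12, 23, 14), (16, 14, d, 17, 12, 23, 39), (16, 14, d, 17, 12, 23, 5), (33, 39, a, 11, 25, 23, 32)}
Projecting to D, A (4 duplicate(s) eliminated): {(a, 14), (a, 39), (d, 14), (d, 30)}

{(a, 14), (a, 39), (d, 14), (d, 30)}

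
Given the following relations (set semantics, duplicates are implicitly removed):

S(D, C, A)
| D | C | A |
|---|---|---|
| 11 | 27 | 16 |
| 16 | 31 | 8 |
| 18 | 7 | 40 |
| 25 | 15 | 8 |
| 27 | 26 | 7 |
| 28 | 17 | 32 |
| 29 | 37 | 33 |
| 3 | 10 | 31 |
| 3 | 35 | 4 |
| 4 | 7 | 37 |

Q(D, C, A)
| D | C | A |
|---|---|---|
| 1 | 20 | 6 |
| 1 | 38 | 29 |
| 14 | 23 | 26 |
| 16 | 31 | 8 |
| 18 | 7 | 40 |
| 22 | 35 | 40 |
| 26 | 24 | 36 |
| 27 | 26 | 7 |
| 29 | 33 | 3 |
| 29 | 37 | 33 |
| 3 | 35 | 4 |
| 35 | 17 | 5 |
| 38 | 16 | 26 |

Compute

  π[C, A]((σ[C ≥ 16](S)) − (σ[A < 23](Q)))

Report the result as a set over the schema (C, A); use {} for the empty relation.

{(17, 32), (27, 16), (37, 33)}

σ[C ≥ 16]: keep tuples satisfying C ≥ 16 → {(11, 27, 16), (16, 31, 8), (27, 26, 7), (28, 17, 32), (29, 37, 33), (3, 35, 4)}
σ[A < 23]: keep tuples satisfying A < 23 → {(1, 20, 6), (16, 31, 8), (27, 26, 7), (29, 33, 3), (3, 35, 4), (35, 17, 5)}
Difference: {(11, 27, 16), (16, 31, 8), (27, 26, 7), (28, 17, 32), (29, 37, 33), (3, 35, 4)} with {(1, 20, 6), (16, 31, 8), (27, 26, 7), (29, 33, 3), (3, 35, 4), (35, 17, 5)} → {(11, 27, 16), (28, 17, 32), (29, 37, 33)}
Projecting to C, A: {(17, 32), (27, 16), (37, 33)}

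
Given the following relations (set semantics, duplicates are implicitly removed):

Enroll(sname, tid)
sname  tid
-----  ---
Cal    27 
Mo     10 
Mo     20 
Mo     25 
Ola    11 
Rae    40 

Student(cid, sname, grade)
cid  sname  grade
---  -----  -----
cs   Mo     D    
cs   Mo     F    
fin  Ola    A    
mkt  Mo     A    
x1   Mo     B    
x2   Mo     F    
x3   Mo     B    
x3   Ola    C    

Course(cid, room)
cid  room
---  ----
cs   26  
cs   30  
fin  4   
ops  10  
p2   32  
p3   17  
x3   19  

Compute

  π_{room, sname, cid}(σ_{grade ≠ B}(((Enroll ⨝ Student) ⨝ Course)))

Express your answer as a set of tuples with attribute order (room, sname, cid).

{(19, Ola, x3), (26, Mo, cs), (30, Mo, cs), (4, Ola, fin)}

Enroll ⋈ Student (natural join on sname): {(Mo, 10, cs, D), (Mo, 10, cs, F), (Mo, 10, mkt, A), (Mo, 10, x1, B), (Mo, 10, x2, F), (Mo, 10, x3, B), (Mo, 20, cs, D), (Mo, 20, cs, F), (Mo, 20, mkt, A), (Mo, 20, x1, B), (Mo, 20, x2, F), (Mo, 20, x3, B), (Mo, 25, cs, D), (Mo, 25, cs, F), (Mo, 25, mkt, A), (Mo, 25, x1, B), (Mo, 25, x2, F), (Mo, 25, x3, B), (Ola, 11, fin, A), (Ola, 11, x3, C)}
(Enroll ⨝ Student) ⋈ Course (natural join on cid): {(Mo, 10, cs, D, 26), (Mo, 10, cs, D, 30), (Mo, 10, cs, F, 26), (Mo, 10, cs, F, 30), (Mo, 10, x3, B, 19), (Mo, 20, cs, D, 26), (Mo, 20, cs, D, 30), (Mo, 20, cs, F, 26), (Mo, 20, cs, F, 30), (Mo, 20, x3, B, 19), (Mo, 25, cs, D, 26), (Mo, 25, cs, D, 30), (Mo, 25, cs, F, 26), (Mo, 25, cs, F, 30), (Mo, 25, x3, B, 19), (Ola, 11, fin, A, 4), (Ola, 11, x3, C, 19)}
Filtering on grade ≠ B leaves {(Mo, 10, cs, D, 26), (Mo, 10, cs, D, 30), (Mo, 10, cs, F, 26), (Mo, 10, cs, F, 30), (Mo, 20, cs, D, 26), (Mo, 20, cs, D, 30), (Mo, 20, cs, F, 26), (Mo, 20, cs, F, 30), (Mo, 25, cs, D, 26), (Mo, 25, cs, D, 30), (Mo, 25, cs, F, 26), (Mo, 25, cs, F, 30), (Ola, 11, fin, A, 4), (Ola, 11, x3, C, 19)}.
Keep only column(s) room, sname, cid (10 duplicate(s) eliminated): {(19, Ola, x3), (26, Mo, cs), (30, Mo, cs), (4, Ola, fin)}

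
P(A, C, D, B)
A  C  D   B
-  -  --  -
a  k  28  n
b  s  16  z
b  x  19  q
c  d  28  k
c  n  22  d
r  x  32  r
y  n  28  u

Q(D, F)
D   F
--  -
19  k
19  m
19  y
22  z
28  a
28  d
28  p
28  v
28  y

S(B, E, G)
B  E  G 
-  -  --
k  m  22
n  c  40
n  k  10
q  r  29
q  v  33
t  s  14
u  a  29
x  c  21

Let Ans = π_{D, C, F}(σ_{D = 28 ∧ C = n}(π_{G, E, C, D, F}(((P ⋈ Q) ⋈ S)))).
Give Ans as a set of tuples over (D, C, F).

{(28, n, a), (28, n, d), (28, n, p), (28, n, v), (28, n, y)}

P ⋈ Q (natural join on D): {(a, k, 28, n, a), (a, k, 28, n, d), (a, k, 28, n, p), (a, k, 28, n, v), (a, k, 28, n, y), (b, x, 19, q, k), (b, x, 19, q, m), (b, x, 19, q, y), (c, d, 28, k, a), (c, d, 28, k, d), (c, d, 28, k, p), (c, d, 28, k, v), (c, d, 28, k, y), (c, n, 22, d, z), (y, n, 28, u, a), (y, n, 28, u, d), (y, n, 28, u, p), (y, n, 28, u, v), (y, n, 28, u, y)}
(P ⋈ Q) ⋈ S (natural join on B): {(a, k, 28, n, a, c, 40), (a, k, 28, n, a, k, 10), (a, k, 28, n, d, c, 40), (a, k, 28, n, d, k, 10), (a, k, 28, n, p, c, 40), (a, k, 28, n, p, k, 10), (a, k, 28, n, v, c, 40), (a, k, 28, n, v, k, 10), (a, k, 28, n, y, c, 40), (a, k, 28, n, y, k, 10), (b, x, 19, q, k, r, 29), (b, x, 19, q, k, v, 33), (b, x, 19, q, m, r, 29), (b, x, 19, q, m, v, 33), (b, x, 19, q, y, r, 29), (b, x, 19, q, y, v, 33), (c, d, 28, k, a, m, 22), (c, d, 28, k, d, m, 22), (c, d, 28, k, p, m, 22), (c, d, 28, k, v, m, 22), (c, d, 28, k, y, m, 22), (y, n, 28, u, a, a, 29), (y, n, 28, u, d, a, 29), (y, n, 28, u, p, a, 29), (y, n, 28, u, v, a, 29), (y, n, 28, u, y, a, 29)}
Keep only column(s) G, E, C, D, F: {(10, k, k, 28, a), (10, k, k, 28, d), (10, k, k, 28, p), (10, k, k, 28, v), (10, k, k, 28, y), (22, m, d, 28, a), (22, m, d, 28, d), (22, m, d, 28, p), (22, m, d, 28, v), (22, m, d, 28, y), (29, a, n, 28, a), (29, a, n, 28, d), (29, a, n, 28, p), (29, a, n, 28, v), (29, a, n, 28, y), (29, r, x, 19, k), (29, r, x, 19, m), (29, r, x, 19, y), (33, v, x, 19, k), (33, v, x, 19, m), (33, v, x, 19, y), (40, c, k, 28, a), (40, c, k, 28, d), (40, c, k, 28, p), (40, c, k, 28, v), (40, c, k, 28, y)}
Selection D = 28 ∧ C = n: {(29, a, n, 28, a), (29, a, n, 28, d), (29, a, n, 28, p), (29, a, n, 28, v), (29, a, n, 28, y)}
Keep only column(s) D, C, F: {(28, n, a), (28, n, d), (28, n, p), (28, n, v), (28, n, y)}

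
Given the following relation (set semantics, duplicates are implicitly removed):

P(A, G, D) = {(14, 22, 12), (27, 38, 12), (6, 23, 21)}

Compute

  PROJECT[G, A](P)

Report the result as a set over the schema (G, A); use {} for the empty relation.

{(22, 14), (23, 6), (38, 27)}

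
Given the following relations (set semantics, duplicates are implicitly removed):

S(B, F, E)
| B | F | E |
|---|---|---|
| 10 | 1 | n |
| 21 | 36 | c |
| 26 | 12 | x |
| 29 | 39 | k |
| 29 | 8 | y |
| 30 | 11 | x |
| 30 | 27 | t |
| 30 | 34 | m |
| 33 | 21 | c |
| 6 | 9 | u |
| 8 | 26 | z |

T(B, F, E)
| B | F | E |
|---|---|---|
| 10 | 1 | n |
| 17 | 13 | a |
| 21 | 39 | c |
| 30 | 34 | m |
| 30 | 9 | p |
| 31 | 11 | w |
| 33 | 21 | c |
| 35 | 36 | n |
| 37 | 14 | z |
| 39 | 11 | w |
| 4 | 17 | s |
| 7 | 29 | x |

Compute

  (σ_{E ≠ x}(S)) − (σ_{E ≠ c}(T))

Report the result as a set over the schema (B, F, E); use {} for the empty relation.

Filtering on E ≠ x leaves {(10, 1, n), (21, 36, c), (29, 39, k), (29, 8, y), (30, 27, t), (30, 34, m), (33, 21, c), (6, 9, u), (8, 26, z)}.
Filtering on E ≠ c leaves {(10, 1, n), (17, 13, a), (30, 34, m), (30, 9, p), (31, 11, w), (35, 36, n), (37, 14, z), (39, 11, w), (4, 17, s), (7, 29, x)}.
Set difference of the two operands is {(21, 36, c), (29, 39, k), (29, 8, y), (30, 27, t), (33, 21, c), (6, 9, u), (8, 26, z)}.

{(21, 36, c), (29, 39, k), (29, 8, y), (30, 27, t), (33, 21, c), (6, 9, u), (8, 26, z)}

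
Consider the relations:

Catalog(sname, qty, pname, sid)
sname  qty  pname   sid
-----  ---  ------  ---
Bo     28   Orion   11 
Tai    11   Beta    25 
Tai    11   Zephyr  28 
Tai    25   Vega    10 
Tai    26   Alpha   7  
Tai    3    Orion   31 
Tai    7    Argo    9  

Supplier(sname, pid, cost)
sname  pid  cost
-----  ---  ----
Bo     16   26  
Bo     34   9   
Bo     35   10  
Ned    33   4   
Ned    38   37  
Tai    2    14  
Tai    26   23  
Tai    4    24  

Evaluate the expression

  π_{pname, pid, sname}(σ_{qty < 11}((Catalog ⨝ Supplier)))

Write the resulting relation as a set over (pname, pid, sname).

Catalog ⋈ Supplier (natural join on sname): {(Bo, 28, Orion, 11, 16, 26), (Bo, 28, Orion, 11, 34, 9), (Bo, 28, Orion, 11, 35, 10), (Tai, 11, Beta, 25, 2, 14), (Tai, 11, Beta, 25, 26, 23), (Tai, 11, Beta, 25, 4, 24), (Tai, 11, Zephyr, 28, 2, 14), (Tai, 11, Zephyr, 28, 26, 23), (Tai, 11, Zephyr, 28, 4, 24), (Tai, 25, Vega, 10, 2, 14), (Tai, 25, Vega, 10, 26, 23), (Tai, 25, Vega, 10, 4, 24), (Tai, 26, Alpha, 7, 2, 14), (Tai, 26, Alpha, 7, 26, 23), (Tai, 26, Alpha, 7, 4, 24), (Tai, 3, Orion, 31, 2, 14), (Tai, 3, Orion, 31, 26, 23), (Tai, 3, Orion, 31, 4, 24), (Tai, 7, Argo, 9, 2, 14), (Tai, 7, Argo, 9, 26, 23), (Tai, 7, Argo, 9, 4, 24)}
Filtering on qty < 11 leaves {(Tai, 3, Orion, 31, 2, 14), (Tai, 3, Orion, 31, 26, 23), (Tai, 3, Orion, 31, 4, 24), (Tai, 7, Argo, 9, 2, 14), (Tai, 7, Argo, 9, 26, 23), (Tai, 7, Argo, 9, 4, 24)}.
π[pname, pid, sname]: project onto (pname, pid, sname) → {(Argo, 2, Tai), (Argo, 26, Tai), (Argo, 4, Tai), (Orion, 2, Tai), (Orion, 26, Tai), (Orion, 4, Tai)}

{(Argo, 2, Tai), (Argo, 26, Tai), (Argo, 4, Tai), (Orion, 2, Tai), (Orion, 26, Tai), (Orion, 4, Tai)}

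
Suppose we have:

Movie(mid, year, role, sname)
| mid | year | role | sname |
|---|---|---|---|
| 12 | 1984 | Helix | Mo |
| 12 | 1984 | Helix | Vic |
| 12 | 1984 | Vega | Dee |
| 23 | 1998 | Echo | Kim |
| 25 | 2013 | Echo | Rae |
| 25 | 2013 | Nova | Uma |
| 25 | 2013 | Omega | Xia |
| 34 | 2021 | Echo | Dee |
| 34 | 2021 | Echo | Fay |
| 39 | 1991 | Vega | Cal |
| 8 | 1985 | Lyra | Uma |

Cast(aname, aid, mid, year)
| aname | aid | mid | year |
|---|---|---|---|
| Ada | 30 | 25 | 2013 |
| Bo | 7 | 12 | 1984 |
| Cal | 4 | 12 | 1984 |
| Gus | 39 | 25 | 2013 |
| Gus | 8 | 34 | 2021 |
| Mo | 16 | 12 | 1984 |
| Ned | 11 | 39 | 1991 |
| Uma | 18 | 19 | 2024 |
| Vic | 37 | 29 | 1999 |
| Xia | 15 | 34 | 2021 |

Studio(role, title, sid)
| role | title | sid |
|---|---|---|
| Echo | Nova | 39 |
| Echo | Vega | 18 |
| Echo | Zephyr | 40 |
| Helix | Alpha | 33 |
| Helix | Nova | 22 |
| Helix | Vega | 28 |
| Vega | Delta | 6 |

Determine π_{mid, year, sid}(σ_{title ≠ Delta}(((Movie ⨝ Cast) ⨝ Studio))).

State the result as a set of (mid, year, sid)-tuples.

Natural join on mid, year: {(12, 1984, Helix, Mo, Bo, 7), (12, 1984, Helix, Mo, Cal, 4), (12, 1984, Helix, Mo, Mo, 16), (12, 1984, Helix, Vic, Bo, 7), (12, 1984, Helix, Vic, Cal, 4), (12, 1984, Helix, Vic, Mo, 16), (12, 1984, Vega, Dee, Bo, 7), (12, 1984, Vega, Dee, Cal, 4), (12, 1984, Vega, Dee, Mo, 16), (25, 2013, Echo, Rae, Ada, 30), (25, 2013, Echo, Rae, Gus, 39), (25, 2013, Nova, Uma, Ada, 30), (25, 2013, Nova, Uma, Gus, 39), (25, 2013, Omega, Xia, Ada, 30), (25, 2013, Omega, Xia, Gus, 39), (34, 2021, Echo, Dee, Gus, 8), (34, 2021, Echo, Dee, Xia, 15), (34, 2021, Echo, Fay, Gus, 8), (34, 2021, Echo, Fay, Xia, 15), (39, 1991, Vega, Cal, Ned, 11)}
Natural join on role: {(12, 1984, Helix, Mo, Bo, 7, Alpha, 33), (12, 1984, Helix, Mo, Bo, 7, Nova, 22), (12, 1984, Helix, Mo, Bo, 7, Vega, 28), (12, 1984, Helix, Mo, Cal, 4, Alpha, 33), (12, 1984, Helix, Mo, Cal, 4, Nova, 22), (12, 1984, Helix, Mo, Cal, 4, Vega, 28), (12, 1984, Helix, Mo, Mo, 16, Alpha, 33), (12, 1984, Helix, Mo, Mo, 16, Nova, 22), (12, 1984, Helix, Mo, Mo, 16, Vega, 28), (12, 1984, Helix, Vic, Bo, 7, Alpha, 33), (12, 1984, Helix, Vic, Bo, 7, Nova, 22), (12, 1984, Helix, Vic, Bo, 7, Vega, 28), (12, 1984, Helix, Vic, Cal, 4, Alpha, 33), (12, 1984, Helix, Vic, Cal, 4, Nova, 22), (12, 1984, Helix, Vic, Cal, 4, Vega, 28), (12, 1984, Helix, Vic, Mo, 16, Alpha, 33), (12, 1984, Helix, Vic, Mo, 16, Nova, 22), (12, 1984, Helix, Vic, Mo, 16, Vega, 28), (12, 1984, Vega, Dee, Bo, 7, Delta, 6), (12, 1984, Vega, Dee, Cal, 4, Delta, 6), (12, 1984, Vega, Dee, Mo, 16, Delta, 6), (25, 2013, Echo, Rae, Ada, 30, Nova, 39), (25, 2013, Echo, Rae, Ada, 30, Vega, 18), (25, 2013, Echo, Rae, Ada, 30, Zephyr, 40), (25, 2013, Echo, Rae, Gus, 39, Nova, 39), (25, 2013, Echo, Rae, Gus, 39, Vega, 18), (25, 2013, Echo, Rae, Gus, 39, Zephyr, 40), (34, 2021, Echo, Dee, Gus, 8, Nova, 39), (34, 2021, Echo, Dee, Gus, 8, Vega, 18), (34, 2021, Echo, Dee, Gus, 8, Zephyr, 40), (34, 2021, Echo, Dee, Xia, 15, Nova, 39), (34, 2021, Echo, Dee, Xia, 15, Vega, 18), (34, 2021, Echo, Dee, Xia, 15, Zephyr, 40), (34, 2021, Echo, Fay, Gus, 8, Nova, 39), (34, 2021, Echo, Fay, Gus, 8, Vega, 18), (34, 2021, Echo, Fay, Gus, 8, Zephyr, 40), (34, 2021, Echo, Fay, Xia, 15, Nova, 39), (34, 2021, Echo, Fay, Xia, 15, Vega, 18), (34, 2021, Echo, Fay, Xia, 15, Zephyr, 40), (39, 1991, Vega, Cal, Ned, 11, Delta, 6)}
Filtering on title ≠ Delta leaves {(12, 1984, Helix, Mo, Bo, 7, Alpha, 33), (12, 1984, Helix, Mo, Bo, 7, Nova, 22), (12, 1984, Helix, Mo, Bo, 7, Vega, 28), (12, 1984, Helix, Mo, Cal, 4, Alpha, 33), (12, 1984, Helix, Mo, Cal, 4, Nova, 22), (12, 1984, Helix, Mo, Cal, 4, Vega, 28), (12, 1984, Helix, Mo, Mo, 16, Alpha, 33), (12, 1984, Helix, Mo, Mo, 16, Nova, 22), (12, 1984, Helix, Mo, Mo, 16, Vega, 28), (12, 1984, Helix, Vic, Bo, 7, Alpha, 33), (12, 1984, Helix, Vic, Bo, 7, Nova, 22), (12, 1984, Helix, Vic, Bo, 7, Vega, 28), (12, 1984, Helix, Vic, Cal, 4, Alpha, 33), (12, 1984, Helix, Vic, Cal, 4, Nova, 22), (12, 1984, Helix, Vic, Cal, 4, Vega, 28), (12, 1984, Helix, Vic, Mo, 16, Alpha, 33), (12, 1984, Helix, Vic, Mo, 16, Nova, 22), (12, 1984, Helix, Vic, Mo, 16, Vega, 28), (25, 2013, Echo, Rae, Ada, 30, Nova, 39), (25, 2013, Echo, Rae, Ada, 30, Vega, 18), (25, 2013, Echo, Rae, Ada, 30, Zephyr, 40), (25, 2013, Echo, Rae, Gus, 39, Nova, 39), (25, 2013, Echo, Rae, Gus, 39, Vega, 18), (25, 2013, Echo, Rae, Gus, 39, Zephyr, 40), (34, 2021, Echo, Dee, Gus, 8, Nova, 39), (34, 2021, Echo, Dee, Gus, 8, Vega, 18), (34, 2021, Echo, Dee, Gus, 8, Zephyr, 40), (34, 2021, Echo, Dee, Xia, 15, Nova, 39), (34, 2021, Echo, Dee, Xia, 15, Vega, 18), (34, 2021, Echo, Dee, Xia, 15, Zephyr, 40), (34, 2021, Echo, Fay, Gus, 8, Nova, 39), (34, 2021, Echo, Fay, Gus, 8, Vega, 18), (34, 2021, Echo, Fay, Gus, 8, Zephyr, 40), (34, 2021, Echo, Fay, Xia, 15, Nova, 39), (34, 2021, Echo, Fay, Xia, 15, Vega, 18), (34, 2021, Echo, Fay, Xia, 15, Zephyr, 40)}.
π[mid, year, sid]: project onto (mid, year, sid) (27 duplicate(s) eliminated) → {(12, 1984, 22), (12, 1984, 28), (12, 1984, 33), (25, 2013, 18), (25, 2013, 39), (25, 2013, 40), (34, 2021, 18), (34, 2021, 39), (34, 2021, 40)}

{(12, 1984, 22), (12, 1984, 28), (12, 1984, 33), (25, 2013, 18), (25, 2013, 39), (25, 2013, 40), (34, 2021, 18), (34, 2021, 39), (34, 2021, 40)}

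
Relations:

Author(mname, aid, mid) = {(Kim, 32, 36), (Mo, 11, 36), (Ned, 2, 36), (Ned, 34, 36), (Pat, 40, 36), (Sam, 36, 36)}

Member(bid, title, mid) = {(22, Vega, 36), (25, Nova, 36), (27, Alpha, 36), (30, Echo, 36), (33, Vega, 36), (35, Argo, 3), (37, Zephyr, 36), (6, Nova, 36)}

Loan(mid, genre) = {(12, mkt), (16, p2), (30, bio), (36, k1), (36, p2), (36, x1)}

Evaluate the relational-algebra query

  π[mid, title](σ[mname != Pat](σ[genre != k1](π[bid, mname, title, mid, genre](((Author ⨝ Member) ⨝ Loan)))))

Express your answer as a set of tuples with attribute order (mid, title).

{(36, Alpha), (36, Echo), (36, Nova), (36, Vega), (36, Zephyr)}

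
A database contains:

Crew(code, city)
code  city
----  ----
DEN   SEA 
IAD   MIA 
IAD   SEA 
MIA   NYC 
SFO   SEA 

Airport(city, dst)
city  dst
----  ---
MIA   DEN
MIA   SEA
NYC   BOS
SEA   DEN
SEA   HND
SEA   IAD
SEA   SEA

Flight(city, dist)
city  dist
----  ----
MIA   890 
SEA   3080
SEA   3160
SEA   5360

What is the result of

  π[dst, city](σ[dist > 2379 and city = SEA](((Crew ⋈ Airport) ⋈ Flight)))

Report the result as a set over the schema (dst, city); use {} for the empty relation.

{(DEN, SEA), (HND, SEA), (IAD, SEA), (SEA, SEA)}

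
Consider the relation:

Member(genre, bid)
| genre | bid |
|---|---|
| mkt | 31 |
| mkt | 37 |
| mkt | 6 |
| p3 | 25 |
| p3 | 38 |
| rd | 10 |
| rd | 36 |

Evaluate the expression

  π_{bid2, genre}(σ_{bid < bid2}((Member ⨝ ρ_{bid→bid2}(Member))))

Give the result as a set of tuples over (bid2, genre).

ρ[bid→bid2]: schema becomes (genre, bid2); tuples unchanged.
Natural join on genre: {(mkt, 31, 31), (mkt, 31, 37), (mkt, 31, 6), (mkt, 37, 31), (mkt, 37, 37), (mkt, 37, 6), (mkt, 6, 31), (mkt, 6, 37), (mkt, 6, 6), (p3, 25, 25), (p3, 25, 38), (p3, 38, 25), (p3, 38, 38), (rd, 10, 10), (rd, 10, 36), (rd, 36, 10), (rd, 36, 36)}
Filtering on bid < bid2 leaves {(mkt, 31, 37), (mkt, 6, 31), (mkt, 6, 37), (p3, 25, 38), (rd, 10, 36)}.
π_{bid2, genre} gives {(31, mkt), (36, rd), (37, mkt), (38, p3)} (1 duplicate(s) eliminated).

{(31, mkt), (36, rd), (37, mkt), (38, p3)}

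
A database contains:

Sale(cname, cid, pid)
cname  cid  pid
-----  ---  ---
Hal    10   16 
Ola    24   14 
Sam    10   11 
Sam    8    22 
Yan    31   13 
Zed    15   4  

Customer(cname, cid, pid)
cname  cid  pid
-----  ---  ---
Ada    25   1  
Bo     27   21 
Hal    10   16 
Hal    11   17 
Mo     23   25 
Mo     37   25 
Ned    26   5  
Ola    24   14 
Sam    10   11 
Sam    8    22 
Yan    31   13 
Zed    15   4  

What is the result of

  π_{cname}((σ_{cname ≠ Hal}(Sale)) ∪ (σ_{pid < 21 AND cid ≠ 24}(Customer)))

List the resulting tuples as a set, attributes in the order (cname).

σ[cname ≠ Hal]: keep tuples satisfying cname ≠ Hal → {(Ola, 24, 14), (Sam, 10, 11), (Sam, 8, 22), (Yan, 31, 13), (Zed, 15, 4)}
σ[pid < 21 AND cid ≠ 24]: keep tuples satisfying pid < 21 AND cid ≠ 24 → {(Ada, 25, 1), (Hal, 10, 16), (Hal, 11, 17), (Ned, 26, 5), (Sam, 10, 11), (Yan, 31, 13), (Zed, 15, 4)}
Taking the union: {(Ada, 25, 1), (Hal, 10, 16), (Hal, 11, 17), (Ned, 26, 5), (Ola, 24, 14), (Sam, 10, 11), (Sam, 8, 22), (Yan, 31, 13), (Zed, 15, 4)}
Projecting to cname (2 duplicate(s) eliminated): {Ada, Hal, Ned, Ola, Sam, Yan, Zed}

{Ada, Hal, Ned, Ola, Sam, Yan, Zed}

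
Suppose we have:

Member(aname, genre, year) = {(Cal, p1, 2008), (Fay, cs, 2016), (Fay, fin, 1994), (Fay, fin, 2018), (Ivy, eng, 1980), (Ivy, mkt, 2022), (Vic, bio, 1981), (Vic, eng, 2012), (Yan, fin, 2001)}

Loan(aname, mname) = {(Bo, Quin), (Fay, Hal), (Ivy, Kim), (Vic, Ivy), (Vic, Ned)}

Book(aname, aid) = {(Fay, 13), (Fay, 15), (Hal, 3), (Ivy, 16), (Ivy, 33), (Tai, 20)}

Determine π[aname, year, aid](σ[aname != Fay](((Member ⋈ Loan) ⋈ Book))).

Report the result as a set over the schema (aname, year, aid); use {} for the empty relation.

{(Ivy, 1980, 16), (Ivy, 1980, 33), (Ivy, 2022, 16), (Ivy, 2022, 33)}

Natural join on aname: {(Fay, cs, 2016, Hal), (Fay, fin, 1994, Hal), (Fay, fin, 2018, Hal), (Ivy, eng, 1980, Kim), (Ivy, mkt, 2022, Kim), (Vic, bio, 1981, Ivy), (Vic, bio, 1981, Ned), (Vic, eng, 2012, Ivy), (Vic, eng, 2012, Ned)}
Natural join on aname: {(Fay, cs, 2016, Hal, 13), (Fay, cs, 2016, Hal, 15), (Fay, fin, 1994, Hal, 13), (Fay, fin, 1994, Hal, 15), (Fay, fin, 2018, Hal, 13), (Fay, fin, 2018, Hal, 15), (Ivy, eng, 1980, Kim, 16), (Ivy, eng, 1980, Kim, 33), (Ivy, mkt, 2022, Kim, 16), (Ivy, mkt, 2022, Kim, 33)}
Filtering on aname != Fay leaves {(Ivy, eng, 1980, Kim, 16), (Ivy, eng, 1980, Kim, 33), (Ivy, mkt, 2022, Kim, 16), (Ivy, mkt, 2022, Kim, 33)}.
Projecting to aname, year, aid: {(Ivy, 1980, 16), (Ivy, 1980, 33), (Ivy, 2022, 16), (Ivy, 2022, 33)}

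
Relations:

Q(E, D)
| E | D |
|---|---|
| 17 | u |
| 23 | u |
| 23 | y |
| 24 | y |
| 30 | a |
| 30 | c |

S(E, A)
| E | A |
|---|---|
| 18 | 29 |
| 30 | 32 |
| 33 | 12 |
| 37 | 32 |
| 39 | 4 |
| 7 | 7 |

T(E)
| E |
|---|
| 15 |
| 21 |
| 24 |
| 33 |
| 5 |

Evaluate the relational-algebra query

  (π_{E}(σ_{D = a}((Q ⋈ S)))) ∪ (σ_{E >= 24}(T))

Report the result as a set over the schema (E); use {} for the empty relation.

{24, 30, 33}

Joining Q and S on E yields {(30, a, 32), (30, c, 32)}.
Selection D = a: {(30, a, 32)}
Projecting to E: {30}
Selection E >= 24: {24, 33}
Taking the union: {24, 30, 33}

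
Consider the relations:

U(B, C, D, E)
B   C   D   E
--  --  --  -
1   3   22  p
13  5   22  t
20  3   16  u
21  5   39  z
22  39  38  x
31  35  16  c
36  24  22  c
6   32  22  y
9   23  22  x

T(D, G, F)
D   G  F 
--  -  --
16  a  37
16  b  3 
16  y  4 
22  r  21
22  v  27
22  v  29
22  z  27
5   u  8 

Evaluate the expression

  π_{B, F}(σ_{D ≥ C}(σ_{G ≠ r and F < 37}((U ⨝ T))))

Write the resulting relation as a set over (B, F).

Joining U and T on D yields {(1, 3, 22, p, r, 21), (1, 3, 22, p, v, 27), (1, 3, 22, p, v, 29), (1, 3, 22, p, z, 27), (13, 5, 22, t, r, 21), (13, 5, 22, t, v, 27), (13, 5, 22, t, v, 29), (13, 5, 22, t, z, 27), (20, 3, 16, u, a, 37), (20, 3, 16, u, b, 3), (20, 3, 16, u, y, 4), (31, 35, 16, c, a, 37), (31, 35, 16, c, b, 3), (31, 35, 16, c, y, 4), (36, 24, 22, c, r, 21), (36, 24, 22, c, v, 27), (36, 24, 22, c, v, 29), (36, 24, 22, c, z, 27), (6, 32, 22, y, r, 21), (6, 32, 22, y, v, 27), (6, 32, 22, y, v, 29), (6, 32, 22, y, z, 27), (9, 23, 22, x, r, 21), (9, 23, 22, x, v, 27), (9, 23, 22, x, v, 29), (9, 23, 22, x, z, 27)}.
Apply σ_{G ≠ r and F < 37}; surviving tuples: {(1, 3, 22, p, v, 27), (1, 3, 22, p, v, 29), (1, 3, 22, p, z, 27), (13, 5, 22, t, v, 27), (13, 5, 22, t, v, 29), (13, 5, 22, t, z, 27), (20, 3, 16, u, b, 3), (20, 3, 16, u, y, 4), (31, 35, 16, c, b, 3), (31, 35, 16, c, y, 4), (36, 24, 22, c, v, 27), (36, 24, 22, c, v, 29), (36, 24, 22, c, z, 27), (6, 32, 22, y, v, 27), (6, 32, 22, y, v, 29), (6, 32, 22, y, z, 27), (9, 23, 22, x, v, 27), (9, 23, 22, x, v, 29), (9, 23, 22, x, z, 27)}
Apply σ_{D ≥ C}; surviving tuples: {(1, 3, 22, p, v, 27), (1, 3, 22, p, v, 29), (1, 3, 22, p, z, 27), (13, 5, 22, t, v, 27), (13, 5, 22, t, v, 29), (13, 5, 22, t, z, 27), (20, 3, 16, u, b, 3), (20, 3, 16, u, y, 4)}
π[B, F]: project onto (B, F) (2 duplicate(s) eliminated) → {(1, 27), (1, 29), (13, 27), (13, 29), (20, 3), (20, 4)}

{(1, 27), (1, 29), (13, 27), (13, 29), (20, 3), (20, 4)}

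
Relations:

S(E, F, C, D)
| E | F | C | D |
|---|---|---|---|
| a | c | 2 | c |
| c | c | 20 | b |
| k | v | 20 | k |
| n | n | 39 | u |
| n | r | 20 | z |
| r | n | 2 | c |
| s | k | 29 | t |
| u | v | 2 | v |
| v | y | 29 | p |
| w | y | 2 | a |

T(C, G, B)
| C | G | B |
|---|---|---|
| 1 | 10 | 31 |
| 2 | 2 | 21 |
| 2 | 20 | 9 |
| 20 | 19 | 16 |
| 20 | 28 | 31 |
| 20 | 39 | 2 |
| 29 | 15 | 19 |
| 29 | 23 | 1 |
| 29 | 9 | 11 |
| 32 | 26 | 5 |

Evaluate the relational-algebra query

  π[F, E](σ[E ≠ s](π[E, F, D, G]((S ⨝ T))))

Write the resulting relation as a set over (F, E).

Natural join on C: {(a, c, 2, c, 2, 21), (a, c, 2, c, 20, 9), (c, c, 20, b, 19, 16), (c, c, 20, b, 28, 31), (c, c, 20, b, 39, 2), (k, v, 20, k, 19, 16), (k, v, 20, k, 28, 31), (k, v, 20, k, 39, 2), (n, r, 20, z, 19, 16), (n, r, 20, z, 28, 31), (n, r, 20, z, 39, 2), (r, n, 2, c, 2, 21), (r, n, 2, c, 20, 9), (s, k, 29, t, 15, 19), (s, k, 29, t, 23, 1), (s, k, 29, t, 9, 11), (u, v, 2, v, 2, 21), (u, v, 2, v, 20, 9), (v, y, 29, p, 15, 19), (v, y, 29, p, 23, 1), (v, y, 29, p, 9, 11), (w, y, 2, a, 2, 21), (w, y, 2, a, 20, 9)}
Keep only column(s) E, F, D, G: {(a, c, c, 2), (a, c, c, 20), (c, c, b, 19), (c, c, b, 28), (c, c, b, 39), (k, v, k, 19), (k, v, k, 28), (k, v, k, 39), (n, r, z, 19), (n, r, z, 28), (n, r, z, 39), (r, n, c, 2), (r, n, c, 20), (s, k, t, 15), (s, k, t, 23), (s, k, t, 9), (u, v, v, 2), (u, v, v, 20), (v, y, p, 15), (v, y, p, 23), (v, y, p, 9), (w, y, a, 2), (w, y, a, 20)}
σ[E ≠ s]: keep tuples satisfying E ≠ s → {(a, c, c, 2), (a, c, c, 20), (c, c, b, 19), (c, c, b, 28), (c, c, b, 39), (k, v, k, 19), (k, v, k, 28), (k, v, k, 39), (n, r, z, 19), (n, r, z, 28), (n, r, z, 39), (r, n, c, 2), (r, n, c, 20), (u, v, v, 2), (u, v, v, 20), (v, y, p, 15), (v, y, p, 23), (v, y, p, 9), (w, y, a, 2), (w, y, a, 20)}
Keep only column(s) F, E (12 duplicate(s) eliminated): {(c, a), (c, c), (n, r), (r, n), (v, k), (v, u), (y, v), (y, w)}

{(c, a), (c, c), (n, r), (r, n), (v, k), (v, u), (y, v), (y, w)}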